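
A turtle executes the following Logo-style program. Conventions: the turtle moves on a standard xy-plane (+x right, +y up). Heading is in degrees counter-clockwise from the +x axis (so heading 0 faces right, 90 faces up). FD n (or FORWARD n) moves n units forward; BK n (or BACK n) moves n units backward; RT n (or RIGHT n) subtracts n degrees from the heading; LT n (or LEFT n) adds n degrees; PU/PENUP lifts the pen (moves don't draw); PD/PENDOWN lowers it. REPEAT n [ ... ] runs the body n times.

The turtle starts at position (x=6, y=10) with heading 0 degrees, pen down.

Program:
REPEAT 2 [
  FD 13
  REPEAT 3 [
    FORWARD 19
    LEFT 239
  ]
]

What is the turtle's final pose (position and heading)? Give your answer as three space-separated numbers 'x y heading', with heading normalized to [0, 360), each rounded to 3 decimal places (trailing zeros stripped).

Executing turtle program step by step:
Start: pos=(6,10), heading=0, pen down
REPEAT 2 [
  -- iteration 1/2 --
  FD 13: (6,10) -> (19,10) [heading=0, draw]
  REPEAT 3 [
    -- iteration 1/3 --
    FD 19: (19,10) -> (38,10) [heading=0, draw]
    LT 239: heading 0 -> 239
    -- iteration 2/3 --
    FD 19: (38,10) -> (28.214,-6.286) [heading=239, draw]
    LT 239: heading 239 -> 118
    -- iteration 3/3 --
    FD 19: (28.214,-6.286) -> (19.294,10.49) [heading=118, draw]
    LT 239: heading 118 -> 357
  ]
  -- iteration 2/2 --
  FD 13: (19.294,10.49) -> (32.277,9.809) [heading=357, draw]
  REPEAT 3 [
    -- iteration 1/3 --
    FD 19: (32.277,9.809) -> (51.25,8.815) [heading=357, draw]
    LT 239: heading 357 -> 236
    -- iteration 2/3 --
    FD 19: (51.25,8.815) -> (40.626,-6.937) [heading=236, draw]
    LT 239: heading 236 -> 115
    -- iteration 3/3 --
    FD 19: (40.626,-6.937) -> (32.596,10.283) [heading=115, draw]
    LT 239: heading 115 -> 354
  ]
]
Final: pos=(32.596,10.283), heading=354, 8 segment(s) drawn

Answer: 32.596 10.283 354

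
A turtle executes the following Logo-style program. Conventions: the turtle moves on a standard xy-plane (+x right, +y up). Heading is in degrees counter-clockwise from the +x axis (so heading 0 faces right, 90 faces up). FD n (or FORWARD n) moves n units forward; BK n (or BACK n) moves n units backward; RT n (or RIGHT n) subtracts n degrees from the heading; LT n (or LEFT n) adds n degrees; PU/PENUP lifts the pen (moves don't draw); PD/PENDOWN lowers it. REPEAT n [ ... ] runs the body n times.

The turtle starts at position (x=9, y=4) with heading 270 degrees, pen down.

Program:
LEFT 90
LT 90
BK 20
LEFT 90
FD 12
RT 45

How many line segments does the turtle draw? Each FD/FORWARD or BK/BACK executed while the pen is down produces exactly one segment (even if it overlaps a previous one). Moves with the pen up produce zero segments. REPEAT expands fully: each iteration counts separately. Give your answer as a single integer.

Answer: 2

Derivation:
Executing turtle program step by step:
Start: pos=(9,4), heading=270, pen down
LT 90: heading 270 -> 0
LT 90: heading 0 -> 90
BK 20: (9,4) -> (9,-16) [heading=90, draw]
LT 90: heading 90 -> 180
FD 12: (9,-16) -> (-3,-16) [heading=180, draw]
RT 45: heading 180 -> 135
Final: pos=(-3,-16), heading=135, 2 segment(s) drawn
Segments drawn: 2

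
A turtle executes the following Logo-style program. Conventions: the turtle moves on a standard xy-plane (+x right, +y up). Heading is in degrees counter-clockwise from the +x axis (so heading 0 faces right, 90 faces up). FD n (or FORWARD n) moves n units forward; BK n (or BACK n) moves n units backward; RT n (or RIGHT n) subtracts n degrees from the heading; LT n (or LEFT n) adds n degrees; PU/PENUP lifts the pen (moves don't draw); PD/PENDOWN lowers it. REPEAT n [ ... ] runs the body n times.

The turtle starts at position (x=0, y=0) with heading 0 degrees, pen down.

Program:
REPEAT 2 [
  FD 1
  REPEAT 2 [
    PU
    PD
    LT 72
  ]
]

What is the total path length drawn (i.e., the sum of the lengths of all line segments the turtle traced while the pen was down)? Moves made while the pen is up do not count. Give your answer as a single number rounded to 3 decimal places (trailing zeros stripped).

Executing turtle program step by step:
Start: pos=(0,0), heading=0, pen down
REPEAT 2 [
  -- iteration 1/2 --
  FD 1: (0,0) -> (1,0) [heading=0, draw]
  REPEAT 2 [
    -- iteration 1/2 --
    PU: pen up
    PD: pen down
    LT 72: heading 0 -> 72
    -- iteration 2/2 --
    PU: pen up
    PD: pen down
    LT 72: heading 72 -> 144
  ]
  -- iteration 2/2 --
  FD 1: (1,0) -> (0.191,0.588) [heading=144, draw]
  REPEAT 2 [
    -- iteration 1/2 --
    PU: pen up
    PD: pen down
    LT 72: heading 144 -> 216
    -- iteration 2/2 --
    PU: pen up
    PD: pen down
    LT 72: heading 216 -> 288
  ]
]
Final: pos=(0.191,0.588), heading=288, 2 segment(s) drawn

Segment lengths:
  seg 1: (0,0) -> (1,0), length = 1
  seg 2: (1,0) -> (0.191,0.588), length = 1
Total = 2

Answer: 2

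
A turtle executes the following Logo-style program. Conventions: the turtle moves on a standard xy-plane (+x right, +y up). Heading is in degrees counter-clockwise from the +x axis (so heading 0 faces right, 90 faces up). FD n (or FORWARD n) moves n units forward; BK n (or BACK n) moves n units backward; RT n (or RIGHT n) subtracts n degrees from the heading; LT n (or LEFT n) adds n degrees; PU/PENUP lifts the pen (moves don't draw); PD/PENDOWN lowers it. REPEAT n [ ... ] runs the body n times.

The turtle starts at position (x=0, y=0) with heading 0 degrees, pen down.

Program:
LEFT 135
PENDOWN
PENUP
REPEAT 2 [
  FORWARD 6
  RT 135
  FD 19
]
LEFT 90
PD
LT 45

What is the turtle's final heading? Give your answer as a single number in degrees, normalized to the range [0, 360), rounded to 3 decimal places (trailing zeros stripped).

Executing turtle program step by step:
Start: pos=(0,0), heading=0, pen down
LT 135: heading 0 -> 135
PD: pen down
PU: pen up
REPEAT 2 [
  -- iteration 1/2 --
  FD 6: (0,0) -> (-4.243,4.243) [heading=135, move]
  RT 135: heading 135 -> 0
  FD 19: (-4.243,4.243) -> (14.757,4.243) [heading=0, move]
  -- iteration 2/2 --
  FD 6: (14.757,4.243) -> (20.757,4.243) [heading=0, move]
  RT 135: heading 0 -> 225
  FD 19: (20.757,4.243) -> (7.322,-9.192) [heading=225, move]
]
LT 90: heading 225 -> 315
PD: pen down
LT 45: heading 315 -> 0
Final: pos=(7.322,-9.192), heading=0, 0 segment(s) drawn

Answer: 0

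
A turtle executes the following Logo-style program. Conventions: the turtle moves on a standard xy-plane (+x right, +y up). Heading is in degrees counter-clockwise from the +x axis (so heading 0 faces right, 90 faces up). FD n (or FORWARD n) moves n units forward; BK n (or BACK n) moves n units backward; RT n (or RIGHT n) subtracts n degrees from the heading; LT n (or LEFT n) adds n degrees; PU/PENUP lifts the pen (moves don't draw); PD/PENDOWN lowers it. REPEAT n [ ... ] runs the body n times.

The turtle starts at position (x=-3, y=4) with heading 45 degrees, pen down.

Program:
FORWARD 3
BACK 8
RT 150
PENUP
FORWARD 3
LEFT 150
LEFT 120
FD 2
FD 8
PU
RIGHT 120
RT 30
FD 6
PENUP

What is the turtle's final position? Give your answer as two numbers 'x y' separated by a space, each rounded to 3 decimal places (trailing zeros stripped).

Executing turtle program step by step:
Start: pos=(-3,4), heading=45, pen down
FD 3: (-3,4) -> (-0.879,6.121) [heading=45, draw]
BK 8: (-0.879,6.121) -> (-6.536,0.464) [heading=45, draw]
RT 150: heading 45 -> 255
PU: pen up
FD 3: (-6.536,0.464) -> (-7.312,-2.433) [heading=255, move]
LT 150: heading 255 -> 45
LT 120: heading 45 -> 165
FD 2: (-7.312,-2.433) -> (-9.244,-1.916) [heading=165, move]
FD 8: (-9.244,-1.916) -> (-16.971,0.155) [heading=165, move]
PU: pen up
RT 120: heading 165 -> 45
RT 30: heading 45 -> 15
FD 6: (-16.971,0.155) -> (-11.176,1.708) [heading=15, move]
PU: pen up
Final: pos=(-11.176,1.708), heading=15, 2 segment(s) drawn

Answer: -11.176 1.708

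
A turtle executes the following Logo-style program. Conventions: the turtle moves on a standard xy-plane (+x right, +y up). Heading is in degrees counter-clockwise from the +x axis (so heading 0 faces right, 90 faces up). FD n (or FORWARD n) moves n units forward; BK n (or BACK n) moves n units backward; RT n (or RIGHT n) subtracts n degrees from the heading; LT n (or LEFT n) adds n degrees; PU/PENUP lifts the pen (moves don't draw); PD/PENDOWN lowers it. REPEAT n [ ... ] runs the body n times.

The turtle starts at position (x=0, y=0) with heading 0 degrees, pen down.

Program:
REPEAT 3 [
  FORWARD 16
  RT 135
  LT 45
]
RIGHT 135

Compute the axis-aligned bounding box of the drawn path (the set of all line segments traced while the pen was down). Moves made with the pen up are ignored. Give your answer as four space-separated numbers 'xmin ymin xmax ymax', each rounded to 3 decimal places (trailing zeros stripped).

Executing turtle program step by step:
Start: pos=(0,0), heading=0, pen down
REPEAT 3 [
  -- iteration 1/3 --
  FD 16: (0,0) -> (16,0) [heading=0, draw]
  RT 135: heading 0 -> 225
  LT 45: heading 225 -> 270
  -- iteration 2/3 --
  FD 16: (16,0) -> (16,-16) [heading=270, draw]
  RT 135: heading 270 -> 135
  LT 45: heading 135 -> 180
  -- iteration 3/3 --
  FD 16: (16,-16) -> (0,-16) [heading=180, draw]
  RT 135: heading 180 -> 45
  LT 45: heading 45 -> 90
]
RT 135: heading 90 -> 315
Final: pos=(0,-16), heading=315, 3 segment(s) drawn

Segment endpoints: x in {0, 16}, y in {-16, -16, 0}
xmin=0, ymin=-16, xmax=16, ymax=0

Answer: 0 -16 16 0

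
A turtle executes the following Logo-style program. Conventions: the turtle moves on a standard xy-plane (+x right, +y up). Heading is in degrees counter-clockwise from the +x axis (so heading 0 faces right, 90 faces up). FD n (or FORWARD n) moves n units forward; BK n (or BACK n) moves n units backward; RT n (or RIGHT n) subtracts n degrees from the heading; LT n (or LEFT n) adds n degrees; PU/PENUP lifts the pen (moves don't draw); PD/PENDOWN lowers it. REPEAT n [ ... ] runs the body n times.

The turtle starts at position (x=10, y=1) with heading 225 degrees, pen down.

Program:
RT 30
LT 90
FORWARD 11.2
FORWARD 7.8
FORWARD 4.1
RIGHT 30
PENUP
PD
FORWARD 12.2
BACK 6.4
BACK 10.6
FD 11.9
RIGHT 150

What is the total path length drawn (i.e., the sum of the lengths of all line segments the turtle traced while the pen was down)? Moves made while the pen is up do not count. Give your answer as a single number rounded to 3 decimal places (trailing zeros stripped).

Executing turtle program step by step:
Start: pos=(10,1), heading=225, pen down
RT 30: heading 225 -> 195
LT 90: heading 195 -> 285
FD 11.2: (10,1) -> (12.899,-9.818) [heading=285, draw]
FD 7.8: (12.899,-9.818) -> (14.918,-17.353) [heading=285, draw]
FD 4.1: (14.918,-17.353) -> (15.979,-21.313) [heading=285, draw]
RT 30: heading 285 -> 255
PU: pen up
PD: pen down
FD 12.2: (15.979,-21.313) -> (12.821,-33.097) [heading=255, draw]
BK 6.4: (12.821,-33.097) -> (14.478,-26.915) [heading=255, draw]
BK 10.6: (14.478,-26.915) -> (17.221,-16.676) [heading=255, draw]
FD 11.9: (17.221,-16.676) -> (14.141,-28.171) [heading=255, draw]
RT 150: heading 255 -> 105
Final: pos=(14.141,-28.171), heading=105, 7 segment(s) drawn

Segment lengths:
  seg 1: (10,1) -> (12.899,-9.818), length = 11.2
  seg 2: (12.899,-9.818) -> (14.918,-17.353), length = 7.8
  seg 3: (14.918,-17.353) -> (15.979,-21.313), length = 4.1
  seg 4: (15.979,-21.313) -> (12.821,-33.097), length = 12.2
  seg 5: (12.821,-33.097) -> (14.478,-26.915), length = 6.4
  seg 6: (14.478,-26.915) -> (17.221,-16.676), length = 10.6
  seg 7: (17.221,-16.676) -> (14.141,-28.171), length = 11.9
Total = 64.2

Answer: 64.2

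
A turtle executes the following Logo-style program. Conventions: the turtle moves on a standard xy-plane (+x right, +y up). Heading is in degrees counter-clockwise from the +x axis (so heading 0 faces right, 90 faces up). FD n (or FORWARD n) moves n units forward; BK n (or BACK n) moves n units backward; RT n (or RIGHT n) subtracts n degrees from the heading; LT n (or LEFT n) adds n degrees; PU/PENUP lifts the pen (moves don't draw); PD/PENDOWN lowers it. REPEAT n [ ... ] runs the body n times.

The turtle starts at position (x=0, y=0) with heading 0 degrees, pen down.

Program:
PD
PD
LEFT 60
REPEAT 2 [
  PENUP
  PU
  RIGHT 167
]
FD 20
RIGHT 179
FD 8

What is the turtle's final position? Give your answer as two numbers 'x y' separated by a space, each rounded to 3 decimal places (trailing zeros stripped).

Executing turtle program step by step:
Start: pos=(0,0), heading=0, pen down
PD: pen down
PD: pen down
LT 60: heading 0 -> 60
REPEAT 2 [
  -- iteration 1/2 --
  PU: pen up
  PU: pen up
  RT 167: heading 60 -> 253
  -- iteration 2/2 --
  PU: pen up
  PU: pen up
  RT 167: heading 253 -> 86
]
FD 20: (0,0) -> (1.395,19.951) [heading=86, move]
RT 179: heading 86 -> 267
FD 8: (1.395,19.951) -> (0.976,11.962) [heading=267, move]
Final: pos=(0.976,11.962), heading=267, 0 segment(s) drawn

Answer: 0.976 11.962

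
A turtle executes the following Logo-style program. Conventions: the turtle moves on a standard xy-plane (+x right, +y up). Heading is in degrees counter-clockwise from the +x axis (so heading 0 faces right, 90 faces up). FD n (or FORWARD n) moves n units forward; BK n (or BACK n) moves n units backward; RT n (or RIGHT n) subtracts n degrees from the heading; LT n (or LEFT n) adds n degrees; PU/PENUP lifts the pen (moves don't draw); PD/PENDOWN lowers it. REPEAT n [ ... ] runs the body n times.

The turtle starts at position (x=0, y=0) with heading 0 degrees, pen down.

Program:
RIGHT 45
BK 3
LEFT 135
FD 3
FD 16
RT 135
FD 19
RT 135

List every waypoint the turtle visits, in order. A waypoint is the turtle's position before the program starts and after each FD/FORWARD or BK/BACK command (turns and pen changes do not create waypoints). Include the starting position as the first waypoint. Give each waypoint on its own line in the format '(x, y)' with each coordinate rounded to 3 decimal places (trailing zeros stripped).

Executing turtle program step by step:
Start: pos=(0,0), heading=0, pen down
RT 45: heading 0 -> 315
BK 3: (0,0) -> (-2.121,2.121) [heading=315, draw]
LT 135: heading 315 -> 90
FD 3: (-2.121,2.121) -> (-2.121,5.121) [heading=90, draw]
FD 16: (-2.121,5.121) -> (-2.121,21.121) [heading=90, draw]
RT 135: heading 90 -> 315
FD 19: (-2.121,21.121) -> (11.314,7.686) [heading=315, draw]
RT 135: heading 315 -> 180
Final: pos=(11.314,7.686), heading=180, 4 segment(s) drawn
Waypoints (5 total):
(0, 0)
(-2.121, 2.121)
(-2.121, 5.121)
(-2.121, 21.121)
(11.314, 7.686)

Answer: (0, 0)
(-2.121, 2.121)
(-2.121, 5.121)
(-2.121, 21.121)
(11.314, 7.686)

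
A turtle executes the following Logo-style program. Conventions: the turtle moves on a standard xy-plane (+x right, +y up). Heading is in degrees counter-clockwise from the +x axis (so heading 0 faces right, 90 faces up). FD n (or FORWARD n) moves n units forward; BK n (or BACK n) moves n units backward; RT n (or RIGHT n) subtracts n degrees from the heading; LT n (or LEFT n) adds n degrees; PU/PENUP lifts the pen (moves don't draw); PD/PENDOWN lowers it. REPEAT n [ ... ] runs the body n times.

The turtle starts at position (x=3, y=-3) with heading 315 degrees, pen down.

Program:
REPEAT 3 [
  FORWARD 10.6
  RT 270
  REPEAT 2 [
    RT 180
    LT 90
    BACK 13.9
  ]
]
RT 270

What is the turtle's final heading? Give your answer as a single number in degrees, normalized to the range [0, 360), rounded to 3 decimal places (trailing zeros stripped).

Answer: 135

Derivation:
Executing turtle program step by step:
Start: pos=(3,-3), heading=315, pen down
REPEAT 3 [
  -- iteration 1/3 --
  FD 10.6: (3,-3) -> (10.495,-10.495) [heading=315, draw]
  RT 270: heading 315 -> 45
  REPEAT 2 [
    -- iteration 1/2 --
    RT 180: heading 45 -> 225
    LT 90: heading 225 -> 315
    BK 13.9: (10.495,-10.495) -> (0.667,-0.667) [heading=315, draw]
    -- iteration 2/2 --
    RT 180: heading 315 -> 135
    LT 90: heading 135 -> 225
    BK 13.9: (0.667,-0.667) -> (10.495,9.162) [heading=225, draw]
  ]
  -- iteration 2/3 --
  FD 10.6: (10.495,9.162) -> (3,1.667) [heading=225, draw]
  RT 270: heading 225 -> 315
  REPEAT 2 [
    -- iteration 1/2 --
    RT 180: heading 315 -> 135
    LT 90: heading 135 -> 225
    BK 13.9: (3,1.667) -> (12.829,11.496) [heading=225, draw]
    -- iteration 2/2 --
    RT 180: heading 225 -> 45
    LT 90: heading 45 -> 135
    BK 13.9: (12.829,11.496) -> (22.658,1.667) [heading=135, draw]
  ]
  -- iteration 3/3 --
  FD 10.6: (22.658,1.667) -> (15.162,9.162) [heading=135, draw]
  RT 270: heading 135 -> 225
  REPEAT 2 [
    -- iteration 1/2 --
    RT 180: heading 225 -> 45
    LT 90: heading 45 -> 135
    BK 13.9: (15.162,9.162) -> (24.991,-0.667) [heading=135, draw]
    -- iteration 2/2 --
    RT 180: heading 135 -> 315
    LT 90: heading 315 -> 45
    BK 13.9: (24.991,-0.667) -> (15.162,-10.495) [heading=45, draw]
  ]
]
RT 270: heading 45 -> 135
Final: pos=(15.162,-10.495), heading=135, 9 segment(s) drawn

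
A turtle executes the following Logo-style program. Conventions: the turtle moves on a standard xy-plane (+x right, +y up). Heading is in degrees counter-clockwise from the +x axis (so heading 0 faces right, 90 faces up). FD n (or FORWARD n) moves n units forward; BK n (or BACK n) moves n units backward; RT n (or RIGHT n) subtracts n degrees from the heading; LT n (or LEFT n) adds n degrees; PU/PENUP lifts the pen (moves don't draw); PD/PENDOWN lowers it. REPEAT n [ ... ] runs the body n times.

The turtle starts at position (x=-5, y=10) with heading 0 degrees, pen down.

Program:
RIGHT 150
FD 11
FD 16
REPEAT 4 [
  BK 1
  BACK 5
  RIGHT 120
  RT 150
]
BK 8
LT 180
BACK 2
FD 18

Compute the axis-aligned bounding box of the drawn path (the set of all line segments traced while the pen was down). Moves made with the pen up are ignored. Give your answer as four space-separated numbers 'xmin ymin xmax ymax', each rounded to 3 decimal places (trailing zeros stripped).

Executing turtle program step by step:
Start: pos=(-5,10), heading=0, pen down
RT 150: heading 0 -> 210
FD 11: (-5,10) -> (-14.526,4.5) [heading=210, draw]
FD 16: (-14.526,4.5) -> (-28.383,-3.5) [heading=210, draw]
REPEAT 4 [
  -- iteration 1/4 --
  BK 1: (-28.383,-3.5) -> (-27.517,-3) [heading=210, draw]
  BK 5: (-27.517,-3) -> (-23.187,-0.5) [heading=210, draw]
  RT 120: heading 210 -> 90
  RT 150: heading 90 -> 300
  -- iteration 2/4 --
  BK 1: (-23.187,-0.5) -> (-23.687,0.366) [heading=300, draw]
  BK 5: (-23.687,0.366) -> (-26.187,4.696) [heading=300, draw]
  RT 120: heading 300 -> 180
  RT 150: heading 180 -> 30
  -- iteration 3/4 --
  BK 1: (-26.187,4.696) -> (-27.053,4.196) [heading=30, draw]
  BK 5: (-27.053,4.196) -> (-31.383,1.696) [heading=30, draw]
  RT 120: heading 30 -> 270
  RT 150: heading 270 -> 120
  -- iteration 4/4 --
  BK 1: (-31.383,1.696) -> (-30.883,0.83) [heading=120, draw]
  BK 5: (-30.883,0.83) -> (-28.383,-3.5) [heading=120, draw]
  RT 120: heading 120 -> 0
  RT 150: heading 0 -> 210
]
BK 8: (-28.383,-3.5) -> (-21.454,0.5) [heading=210, draw]
LT 180: heading 210 -> 30
BK 2: (-21.454,0.5) -> (-23.187,-0.5) [heading=30, draw]
FD 18: (-23.187,-0.5) -> (-7.598,8.5) [heading=30, draw]
Final: pos=(-7.598,8.5), heading=30, 13 segment(s) drawn

Segment endpoints: x in {-31.383, -30.883, -28.383, -28.383, -27.517, -27.053, -26.187, -23.687, -23.187, -23.187, -21.454, -14.526, -7.598, -5}, y in {-3.5, -3.5, -3, -0.5, -0.5, 0.366, 0.5, 0.83, 1.696, 4.196, 4.5, 4.696, 8.5, 10}
xmin=-31.383, ymin=-3.5, xmax=-5, ymax=10

Answer: -31.383 -3.5 -5 10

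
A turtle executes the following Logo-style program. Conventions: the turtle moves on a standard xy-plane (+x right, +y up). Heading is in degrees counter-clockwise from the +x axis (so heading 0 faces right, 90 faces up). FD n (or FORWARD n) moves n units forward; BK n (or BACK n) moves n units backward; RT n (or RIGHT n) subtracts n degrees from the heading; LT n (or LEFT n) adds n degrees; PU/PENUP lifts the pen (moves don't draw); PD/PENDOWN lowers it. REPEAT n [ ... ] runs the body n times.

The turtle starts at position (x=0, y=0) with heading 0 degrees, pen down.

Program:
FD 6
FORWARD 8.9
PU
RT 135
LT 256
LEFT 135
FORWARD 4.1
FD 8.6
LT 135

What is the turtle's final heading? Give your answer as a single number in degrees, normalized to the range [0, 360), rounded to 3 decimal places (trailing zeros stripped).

Answer: 31

Derivation:
Executing turtle program step by step:
Start: pos=(0,0), heading=0, pen down
FD 6: (0,0) -> (6,0) [heading=0, draw]
FD 8.9: (6,0) -> (14.9,0) [heading=0, draw]
PU: pen up
RT 135: heading 0 -> 225
LT 256: heading 225 -> 121
LT 135: heading 121 -> 256
FD 4.1: (14.9,0) -> (13.908,-3.978) [heading=256, move]
FD 8.6: (13.908,-3.978) -> (11.828,-12.323) [heading=256, move]
LT 135: heading 256 -> 31
Final: pos=(11.828,-12.323), heading=31, 2 segment(s) drawn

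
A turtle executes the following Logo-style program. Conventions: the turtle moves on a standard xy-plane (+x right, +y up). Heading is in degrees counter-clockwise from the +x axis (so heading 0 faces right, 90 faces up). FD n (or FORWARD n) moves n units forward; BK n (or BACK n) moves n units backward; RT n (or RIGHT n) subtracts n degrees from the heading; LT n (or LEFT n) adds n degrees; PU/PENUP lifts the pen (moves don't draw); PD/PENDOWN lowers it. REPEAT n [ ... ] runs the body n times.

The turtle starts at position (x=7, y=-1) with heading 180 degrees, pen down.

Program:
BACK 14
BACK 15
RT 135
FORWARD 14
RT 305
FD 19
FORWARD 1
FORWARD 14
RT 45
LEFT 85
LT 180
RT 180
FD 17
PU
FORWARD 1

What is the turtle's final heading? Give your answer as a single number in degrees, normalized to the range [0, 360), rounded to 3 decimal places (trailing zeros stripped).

Answer: 140

Derivation:
Executing turtle program step by step:
Start: pos=(7,-1), heading=180, pen down
BK 14: (7,-1) -> (21,-1) [heading=180, draw]
BK 15: (21,-1) -> (36,-1) [heading=180, draw]
RT 135: heading 180 -> 45
FD 14: (36,-1) -> (45.899,8.899) [heading=45, draw]
RT 305: heading 45 -> 100
FD 19: (45.899,8.899) -> (42.6,27.611) [heading=100, draw]
FD 1: (42.6,27.611) -> (42.427,28.596) [heading=100, draw]
FD 14: (42.427,28.596) -> (39.995,42.383) [heading=100, draw]
RT 45: heading 100 -> 55
LT 85: heading 55 -> 140
LT 180: heading 140 -> 320
RT 180: heading 320 -> 140
FD 17: (39.995,42.383) -> (26.973,53.31) [heading=140, draw]
PU: pen up
FD 1: (26.973,53.31) -> (26.207,53.953) [heading=140, move]
Final: pos=(26.207,53.953), heading=140, 7 segment(s) drawn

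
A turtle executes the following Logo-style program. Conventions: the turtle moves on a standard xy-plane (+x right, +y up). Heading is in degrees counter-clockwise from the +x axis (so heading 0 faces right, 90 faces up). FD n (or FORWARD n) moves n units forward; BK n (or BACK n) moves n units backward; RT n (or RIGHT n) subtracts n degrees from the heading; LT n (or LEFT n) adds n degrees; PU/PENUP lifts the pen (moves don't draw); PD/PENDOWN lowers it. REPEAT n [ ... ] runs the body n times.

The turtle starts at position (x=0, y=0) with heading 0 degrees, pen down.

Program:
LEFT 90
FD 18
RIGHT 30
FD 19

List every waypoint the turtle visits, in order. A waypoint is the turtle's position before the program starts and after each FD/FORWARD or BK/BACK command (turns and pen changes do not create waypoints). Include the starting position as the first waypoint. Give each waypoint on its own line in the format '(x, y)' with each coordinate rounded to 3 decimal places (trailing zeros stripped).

Answer: (0, 0)
(0, 18)
(9.5, 34.454)

Derivation:
Executing turtle program step by step:
Start: pos=(0,0), heading=0, pen down
LT 90: heading 0 -> 90
FD 18: (0,0) -> (0,18) [heading=90, draw]
RT 30: heading 90 -> 60
FD 19: (0,18) -> (9.5,34.454) [heading=60, draw]
Final: pos=(9.5,34.454), heading=60, 2 segment(s) drawn
Waypoints (3 total):
(0, 0)
(0, 18)
(9.5, 34.454)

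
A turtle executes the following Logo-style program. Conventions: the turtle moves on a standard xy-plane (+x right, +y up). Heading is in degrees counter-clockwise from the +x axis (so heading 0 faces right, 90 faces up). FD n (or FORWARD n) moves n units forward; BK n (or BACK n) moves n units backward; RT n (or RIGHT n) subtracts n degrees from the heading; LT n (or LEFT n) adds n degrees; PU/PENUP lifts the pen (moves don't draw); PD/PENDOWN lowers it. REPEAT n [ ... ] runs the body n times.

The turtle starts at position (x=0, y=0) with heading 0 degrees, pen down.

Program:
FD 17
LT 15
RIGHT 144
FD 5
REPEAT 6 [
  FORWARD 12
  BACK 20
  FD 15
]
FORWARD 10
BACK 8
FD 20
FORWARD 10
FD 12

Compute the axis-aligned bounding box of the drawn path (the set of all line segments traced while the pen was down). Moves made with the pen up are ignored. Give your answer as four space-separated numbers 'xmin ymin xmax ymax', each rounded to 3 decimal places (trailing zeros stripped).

Answer: -40.268 -70.72 18.888 2.331

Derivation:
Executing turtle program step by step:
Start: pos=(0,0), heading=0, pen down
FD 17: (0,0) -> (17,0) [heading=0, draw]
LT 15: heading 0 -> 15
RT 144: heading 15 -> 231
FD 5: (17,0) -> (13.853,-3.886) [heading=231, draw]
REPEAT 6 [
  -- iteration 1/6 --
  FD 12: (13.853,-3.886) -> (6.302,-13.211) [heading=231, draw]
  BK 20: (6.302,-13.211) -> (18.888,2.331) [heading=231, draw]
  FD 15: (18.888,2.331) -> (9.448,-9.326) [heading=231, draw]
  -- iteration 2/6 --
  FD 12: (9.448,-9.326) -> (1.896,-18.652) [heading=231, draw]
  BK 20: (1.896,-18.652) -> (14.483,-3.109) [heading=231, draw]
  FD 15: (14.483,-3.109) -> (5.043,-14.766) [heading=231, draw]
  -- iteration 3/6 --
  FD 12: (5.043,-14.766) -> (-2.509,-24.092) [heading=231, draw]
  BK 20: (-2.509,-24.092) -> (10.077,-8.549) [heading=231, draw]
  FD 15: (10.077,-8.549) -> (0.638,-20.206) [heading=231, draw]
  -- iteration 4/6 --
  FD 12: (0.638,-20.206) -> (-6.914,-29.532) [heading=231, draw]
  BK 20: (-6.914,-29.532) -> (5.672,-13.989) [heading=231, draw]
  FD 15: (5.672,-13.989) -> (-3.768,-25.646) [heading=231, draw]
  -- iteration 5/6 --
  FD 12: (-3.768,-25.646) -> (-11.319,-34.972) [heading=231, draw]
  BK 20: (-11.319,-34.972) -> (1.267,-19.429) [heading=231, draw]
  FD 15: (1.267,-19.429) -> (-8.173,-31.086) [heading=231, draw]
  -- iteration 6/6 --
  FD 12: (-8.173,-31.086) -> (-15.725,-40.412) [heading=231, draw]
  BK 20: (-15.725,-40.412) -> (-3.138,-24.869) [heading=231, draw]
  FD 15: (-3.138,-24.869) -> (-12.578,-36.526) [heading=231, draw]
]
FD 10: (-12.578,-36.526) -> (-18.871,-44.297) [heading=231, draw]
BK 8: (-18.871,-44.297) -> (-13.837,-38.08) [heading=231, draw]
FD 20: (-13.837,-38.08) -> (-26.423,-53.623) [heading=231, draw]
FD 10: (-26.423,-53.623) -> (-32.716,-61.395) [heading=231, draw]
FD 12: (-32.716,-61.395) -> (-40.268,-70.72) [heading=231, draw]
Final: pos=(-40.268,-70.72), heading=231, 25 segment(s) drawn

Segment endpoints: x in {-40.268, -32.716, -26.423, -18.871, -15.725, -13.837, -12.578, -11.319, -8.173, -6.914, -3.768, -3.138, -2.509, 0, 0.638, 1.267, 1.896, 5.043, 5.672, 6.302, 9.448, 10.077, 13.853, 14.483, 17, 18.888}, y in {-70.72, -61.395, -53.623, -44.297, -40.412, -38.08, -36.526, -34.972, -31.086, -29.532, -25.646, -24.869, -24.092, -20.206, -19.429, -18.652, -14.766, -13.989, -13.211, -9.326, -8.549, -3.886, -3.109, 0, 2.331}
xmin=-40.268, ymin=-70.72, xmax=18.888, ymax=2.331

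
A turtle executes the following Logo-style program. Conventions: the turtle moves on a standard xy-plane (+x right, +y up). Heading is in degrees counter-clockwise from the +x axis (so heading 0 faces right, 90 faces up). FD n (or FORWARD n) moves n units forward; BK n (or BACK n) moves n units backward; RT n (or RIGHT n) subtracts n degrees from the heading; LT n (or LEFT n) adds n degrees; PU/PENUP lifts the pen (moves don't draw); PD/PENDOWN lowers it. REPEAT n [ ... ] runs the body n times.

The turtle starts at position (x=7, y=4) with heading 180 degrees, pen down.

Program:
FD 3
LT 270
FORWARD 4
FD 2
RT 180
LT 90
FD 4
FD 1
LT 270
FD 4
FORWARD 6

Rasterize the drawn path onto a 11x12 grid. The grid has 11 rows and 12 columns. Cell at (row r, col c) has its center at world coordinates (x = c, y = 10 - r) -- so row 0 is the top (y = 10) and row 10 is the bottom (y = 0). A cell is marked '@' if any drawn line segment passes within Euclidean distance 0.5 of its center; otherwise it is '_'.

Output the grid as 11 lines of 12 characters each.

Answer: ____@@@@@@__
____@____@__
____@____@__
____@____@__
____@____@__
____@____@__
____@@@@_@__
_________@__
_________@__
_________@__
_________@__

Derivation:
Segment 0: (7,4) -> (4,4)
Segment 1: (4,4) -> (4,8)
Segment 2: (4,8) -> (4,10)
Segment 3: (4,10) -> (8,10)
Segment 4: (8,10) -> (9,10)
Segment 5: (9,10) -> (9,6)
Segment 6: (9,6) -> (9,-0)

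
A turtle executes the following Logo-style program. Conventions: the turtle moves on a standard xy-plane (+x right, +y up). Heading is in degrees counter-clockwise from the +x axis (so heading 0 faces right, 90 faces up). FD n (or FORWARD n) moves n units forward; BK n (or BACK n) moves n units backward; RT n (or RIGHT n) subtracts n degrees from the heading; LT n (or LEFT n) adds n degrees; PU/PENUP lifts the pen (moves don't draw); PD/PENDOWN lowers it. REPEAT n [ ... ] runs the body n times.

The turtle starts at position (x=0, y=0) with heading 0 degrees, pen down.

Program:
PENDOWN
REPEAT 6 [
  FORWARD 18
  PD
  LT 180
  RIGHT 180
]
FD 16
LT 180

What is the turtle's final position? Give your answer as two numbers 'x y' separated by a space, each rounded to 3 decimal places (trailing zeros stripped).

Executing turtle program step by step:
Start: pos=(0,0), heading=0, pen down
PD: pen down
REPEAT 6 [
  -- iteration 1/6 --
  FD 18: (0,0) -> (18,0) [heading=0, draw]
  PD: pen down
  LT 180: heading 0 -> 180
  RT 180: heading 180 -> 0
  -- iteration 2/6 --
  FD 18: (18,0) -> (36,0) [heading=0, draw]
  PD: pen down
  LT 180: heading 0 -> 180
  RT 180: heading 180 -> 0
  -- iteration 3/6 --
  FD 18: (36,0) -> (54,0) [heading=0, draw]
  PD: pen down
  LT 180: heading 0 -> 180
  RT 180: heading 180 -> 0
  -- iteration 4/6 --
  FD 18: (54,0) -> (72,0) [heading=0, draw]
  PD: pen down
  LT 180: heading 0 -> 180
  RT 180: heading 180 -> 0
  -- iteration 5/6 --
  FD 18: (72,0) -> (90,0) [heading=0, draw]
  PD: pen down
  LT 180: heading 0 -> 180
  RT 180: heading 180 -> 0
  -- iteration 6/6 --
  FD 18: (90,0) -> (108,0) [heading=0, draw]
  PD: pen down
  LT 180: heading 0 -> 180
  RT 180: heading 180 -> 0
]
FD 16: (108,0) -> (124,0) [heading=0, draw]
LT 180: heading 0 -> 180
Final: pos=(124,0), heading=180, 7 segment(s) drawn

Answer: 124 0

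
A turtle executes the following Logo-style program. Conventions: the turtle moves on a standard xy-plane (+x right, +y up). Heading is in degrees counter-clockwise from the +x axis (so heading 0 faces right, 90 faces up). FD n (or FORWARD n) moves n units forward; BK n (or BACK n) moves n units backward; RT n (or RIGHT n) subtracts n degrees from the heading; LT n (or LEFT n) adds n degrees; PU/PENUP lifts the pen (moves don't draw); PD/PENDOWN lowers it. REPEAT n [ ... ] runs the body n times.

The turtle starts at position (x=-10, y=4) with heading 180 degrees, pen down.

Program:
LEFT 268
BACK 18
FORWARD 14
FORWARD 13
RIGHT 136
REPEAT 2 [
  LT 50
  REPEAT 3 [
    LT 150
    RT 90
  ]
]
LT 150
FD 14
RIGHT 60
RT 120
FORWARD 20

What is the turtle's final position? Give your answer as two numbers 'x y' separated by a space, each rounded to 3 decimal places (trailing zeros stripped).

Answer: -4.123 15.242

Derivation:
Executing turtle program step by step:
Start: pos=(-10,4), heading=180, pen down
LT 268: heading 180 -> 88
BK 18: (-10,4) -> (-10.628,-13.989) [heading=88, draw]
FD 14: (-10.628,-13.989) -> (-10.14,0.002) [heading=88, draw]
FD 13: (-10.14,0.002) -> (-9.686,12.995) [heading=88, draw]
RT 136: heading 88 -> 312
REPEAT 2 [
  -- iteration 1/2 --
  LT 50: heading 312 -> 2
  REPEAT 3 [
    -- iteration 1/3 --
    LT 150: heading 2 -> 152
    RT 90: heading 152 -> 62
    -- iteration 2/3 --
    LT 150: heading 62 -> 212
    RT 90: heading 212 -> 122
    -- iteration 3/3 --
    LT 150: heading 122 -> 272
    RT 90: heading 272 -> 182
  ]
  -- iteration 2/2 --
  LT 50: heading 182 -> 232
  REPEAT 3 [
    -- iteration 1/3 --
    LT 150: heading 232 -> 22
    RT 90: heading 22 -> 292
    -- iteration 2/3 --
    LT 150: heading 292 -> 82
    RT 90: heading 82 -> 352
    -- iteration 3/3 --
    LT 150: heading 352 -> 142
    RT 90: heading 142 -> 52
  ]
]
LT 150: heading 52 -> 202
FD 14: (-9.686,12.995) -> (-22.666,7.75) [heading=202, draw]
RT 60: heading 202 -> 142
RT 120: heading 142 -> 22
FD 20: (-22.666,7.75) -> (-4.123,15.242) [heading=22, draw]
Final: pos=(-4.123,15.242), heading=22, 5 segment(s) drawn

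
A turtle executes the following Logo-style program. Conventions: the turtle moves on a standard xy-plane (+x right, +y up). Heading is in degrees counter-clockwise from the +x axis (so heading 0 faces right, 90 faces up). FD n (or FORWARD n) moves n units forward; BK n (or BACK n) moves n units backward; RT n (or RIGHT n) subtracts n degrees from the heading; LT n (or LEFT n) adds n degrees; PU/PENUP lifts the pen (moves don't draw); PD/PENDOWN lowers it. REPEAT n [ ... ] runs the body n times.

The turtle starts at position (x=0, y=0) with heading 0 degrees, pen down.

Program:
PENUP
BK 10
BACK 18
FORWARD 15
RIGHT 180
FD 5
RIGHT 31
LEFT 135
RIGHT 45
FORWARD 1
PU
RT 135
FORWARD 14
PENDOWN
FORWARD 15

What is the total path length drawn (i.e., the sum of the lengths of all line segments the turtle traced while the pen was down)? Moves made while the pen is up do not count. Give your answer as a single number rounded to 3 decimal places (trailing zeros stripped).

Executing turtle program step by step:
Start: pos=(0,0), heading=0, pen down
PU: pen up
BK 10: (0,0) -> (-10,0) [heading=0, move]
BK 18: (-10,0) -> (-28,0) [heading=0, move]
FD 15: (-28,0) -> (-13,0) [heading=0, move]
RT 180: heading 0 -> 180
FD 5: (-13,0) -> (-18,0) [heading=180, move]
RT 31: heading 180 -> 149
LT 135: heading 149 -> 284
RT 45: heading 284 -> 239
FD 1: (-18,0) -> (-18.515,-0.857) [heading=239, move]
PU: pen up
RT 135: heading 239 -> 104
FD 14: (-18.515,-0.857) -> (-21.902,12.727) [heading=104, move]
PD: pen down
FD 15: (-21.902,12.727) -> (-25.531,27.281) [heading=104, draw]
Final: pos=(-25.531,27.281), heading=104, 1 segment(s) drawn

Segment lengths:
  seg 1: (-21.902,12.727) -> (-25.531,27.281), length = 15
Total = 15

Answer: 15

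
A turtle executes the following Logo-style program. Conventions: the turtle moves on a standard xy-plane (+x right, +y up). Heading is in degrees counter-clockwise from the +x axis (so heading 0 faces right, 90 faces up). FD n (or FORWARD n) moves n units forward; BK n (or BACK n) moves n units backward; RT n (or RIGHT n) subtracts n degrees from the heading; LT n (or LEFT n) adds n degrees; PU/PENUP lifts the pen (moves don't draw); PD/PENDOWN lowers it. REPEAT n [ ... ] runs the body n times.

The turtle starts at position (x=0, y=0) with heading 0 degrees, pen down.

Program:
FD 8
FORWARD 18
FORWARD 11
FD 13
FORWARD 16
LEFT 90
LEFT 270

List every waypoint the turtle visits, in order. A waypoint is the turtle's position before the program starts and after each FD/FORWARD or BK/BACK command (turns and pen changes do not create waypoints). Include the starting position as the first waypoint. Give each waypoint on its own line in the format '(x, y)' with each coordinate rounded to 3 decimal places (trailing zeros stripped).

Answer: (0, 0)
(8, 0)
(26, 0)
(37, 0)
(50, 0)
(66, 0)

Derivation:
Executing turtle program step by step:
Start: pos=(0,0), heading=0, pen down
FD 8: (0,0) -> (8,0) [heading=0, draw]
FD 18: (8,0) -> (26,0) [heading=0, draw]
FD 11: (26,0) -> (37,0) [heading=0, draw]
FD 13: (37,0) -> (50,0) [heading=0, draw]
FD 16: (50,0) -> (66,0) [heading=0, draw]
LT 90: heading 0 -> 90
LT 270: heading 90 -> 0
Final: pos=(66,0), heading=0, 5 segment(s) drawn
Waypoints (6 total):
(0, 0)
(8, 0)
(26, 0)
(37, 0)
(50, 0)
(66, 0)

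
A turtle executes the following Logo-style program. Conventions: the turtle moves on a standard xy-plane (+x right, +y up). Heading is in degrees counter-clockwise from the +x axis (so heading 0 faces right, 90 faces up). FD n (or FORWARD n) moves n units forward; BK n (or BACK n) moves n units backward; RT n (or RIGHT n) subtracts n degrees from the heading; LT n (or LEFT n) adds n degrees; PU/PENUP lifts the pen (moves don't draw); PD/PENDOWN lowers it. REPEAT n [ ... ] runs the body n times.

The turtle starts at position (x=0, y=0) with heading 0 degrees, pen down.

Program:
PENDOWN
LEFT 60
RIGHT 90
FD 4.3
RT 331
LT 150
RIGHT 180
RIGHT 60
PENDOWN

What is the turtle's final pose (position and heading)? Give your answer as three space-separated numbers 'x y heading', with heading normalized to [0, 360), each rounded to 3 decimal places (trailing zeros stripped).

Executing turtle program step by step:
Start: pos=(0,0), heading=0, pen down
PD: pen down
LT 60: heading 0 -> 60
RT 90: heading 60 -> 330
FD 4.3: (0,0) -> (3.724,-2.15) [heading=330, draw]
RT 331: heading 330 -> 359
LT 150: heading 359 -> 149
RT 180: heading 149 -> 329
RT 60: heading 329 -> 269
PD: pen down
Final: pos=(3.724,-2.15), heading=269, 1 segment(s) drawn

Answer: 3.724 -2.15 269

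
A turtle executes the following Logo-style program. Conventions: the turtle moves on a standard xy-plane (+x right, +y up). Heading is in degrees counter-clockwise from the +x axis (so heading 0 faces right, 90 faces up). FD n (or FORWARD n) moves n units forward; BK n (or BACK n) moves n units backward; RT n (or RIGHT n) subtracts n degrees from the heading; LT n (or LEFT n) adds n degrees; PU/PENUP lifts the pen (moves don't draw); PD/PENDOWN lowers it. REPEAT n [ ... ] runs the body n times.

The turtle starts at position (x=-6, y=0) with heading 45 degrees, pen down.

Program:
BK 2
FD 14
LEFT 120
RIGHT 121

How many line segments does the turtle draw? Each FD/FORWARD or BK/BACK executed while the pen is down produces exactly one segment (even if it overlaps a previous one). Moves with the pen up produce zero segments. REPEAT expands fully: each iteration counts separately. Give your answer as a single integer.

Executing turtle program step by step:
Start: pos=(-6,0), heading=45, pen down
BK 2: (-6,0) -> (-7.414,-1.414) [heading=45, draw]
FD 14: (-7.414,-1.414) -> (2.485,8.485) [heading=45, draw]
LT 120: heading 45 -> 165
RT 121: heading 165 -> 44
Final: pos=(2.485,8.485), heading=44, 2 segment(s) drawn
Segments drawn: 2

Answer: 2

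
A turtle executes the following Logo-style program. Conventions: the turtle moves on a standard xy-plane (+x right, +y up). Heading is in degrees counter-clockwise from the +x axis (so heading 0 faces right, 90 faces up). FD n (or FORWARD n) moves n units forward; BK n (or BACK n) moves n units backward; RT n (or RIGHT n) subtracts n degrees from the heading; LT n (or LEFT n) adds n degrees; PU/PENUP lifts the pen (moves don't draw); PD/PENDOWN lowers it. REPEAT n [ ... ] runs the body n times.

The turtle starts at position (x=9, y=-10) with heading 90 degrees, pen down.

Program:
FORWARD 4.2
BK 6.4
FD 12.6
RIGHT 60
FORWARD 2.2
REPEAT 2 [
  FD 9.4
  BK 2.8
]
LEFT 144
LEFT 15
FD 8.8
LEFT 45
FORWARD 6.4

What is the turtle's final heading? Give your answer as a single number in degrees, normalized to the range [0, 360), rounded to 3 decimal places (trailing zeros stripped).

Executing turtle program step by step:
Start: pos=(9,-10), heading=90, pen down
FD 4.2: (9,-10) -> (9,-5.8) [heading=90, draw]
BK 6.4: (9,-5.8) -> (9,-12.2) [heading=90, draw]
FD 12.6: (9,-12.2) -> (9,0.4) [heading=90, draw]
RT 60: heading 90 -> 30
FD 2.2: (9,0.4) -> (10.905,1.5) [heading=30, draw]
REPEAT 2 [
  -- iteration 1/2 --
  FD 9.4: (10.905,1.5) -> (19.046,6.2) [heading=30, draw]
  BK 2.8: (19.046,6.2) -> (16.621,4.8) [heading=30, draw]
  -- iteration 2/2 --
  FD 9.4: (16.621,4.8) -> (24.762,9.5) [heading=30, draw]
  BK 2.8: (24.762,9.5) -> (22.337,8.1) [heading=30, draw]
]
LT 144: heading 30 -> 174
LT 15: heading 174 -> 189
FD 8.8: (22.337,8.1) -> (13.645,6.723) [heading=189, draw]
LT 45: heading 189 -> 234
FD 6.4: (13.645,6.723) -> (9.883,1.546) [heading=234, draw]
Final: pos=(9.883,1.546), heading=234, 10 segment(s) drawn

Answer: 234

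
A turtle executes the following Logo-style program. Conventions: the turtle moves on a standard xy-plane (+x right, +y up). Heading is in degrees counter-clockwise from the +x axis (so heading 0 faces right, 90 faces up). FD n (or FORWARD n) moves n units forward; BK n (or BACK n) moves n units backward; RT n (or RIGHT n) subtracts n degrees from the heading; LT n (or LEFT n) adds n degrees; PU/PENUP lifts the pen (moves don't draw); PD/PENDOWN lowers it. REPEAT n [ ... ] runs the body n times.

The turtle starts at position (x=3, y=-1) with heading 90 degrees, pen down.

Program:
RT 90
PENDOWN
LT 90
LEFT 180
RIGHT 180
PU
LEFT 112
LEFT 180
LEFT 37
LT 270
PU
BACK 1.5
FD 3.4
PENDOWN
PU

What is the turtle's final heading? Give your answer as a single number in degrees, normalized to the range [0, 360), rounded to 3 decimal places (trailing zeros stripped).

Executing turtle program step by step:
Start: pos=(3,-1), heading=90, pen down
RT 90: heading 90 -> 0
PD: pen down
LT 90: heading 0 -> 90
LT 180: heading 90 -> 270
RT 180: heading 270 -> 90
PU: pen up
LT 112: heading 90 -> 202
LT 180: heading 202 -> 22
LT 37: heading 22 -> 59
LT 270: heading 59 -> 329
PU: pen up
BK 1.5: (3,-1) -> (1.714,-0.227) [heading=329, move]
FD 3.4: (1.714,-0.227) -> (4.629,-1.979) [heading=329, move]
PD: pen down
PU: pen up
Final: pos=(4.629,-1.979), heading=329, 0 segment(s) drawn

Answer: 329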